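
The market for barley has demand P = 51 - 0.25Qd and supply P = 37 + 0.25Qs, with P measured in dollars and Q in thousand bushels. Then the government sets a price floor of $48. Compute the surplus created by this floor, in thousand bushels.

32

Rearranging demand gives Qd = 204 - 4P; rearranging supply gives Qs = 4P - 148. Setting quantity demanded equal to quantity supplied, 204 - 4P = 4P - 148, gives P* = 44 and Q* = 28.
Because the floor (48) lies above the market-clearing price, it is binding.
At P = 48: Qd = 204 - 4·48 = 12 and Qs = 4·48 - 148 = 44.
Surplus = Qs - Qd = 44 - 12 = 32.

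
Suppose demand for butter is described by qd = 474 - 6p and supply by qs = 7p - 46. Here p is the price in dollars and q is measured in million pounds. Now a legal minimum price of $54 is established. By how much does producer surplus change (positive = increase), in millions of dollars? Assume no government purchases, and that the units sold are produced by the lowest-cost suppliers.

Without the control the market clears where 474 - 6p = 7p - 46, i.e. p* = 40 and q* = 234.
Because the floor (54) lies above the market-clearing price, it is binding.
At p = 54: qd = 474 - 6·54 = 150 and qs = 7·54 - 46 = 332.
Producer surplus without the control is ½ · (40 - 46/7) · 234 = 27378/7.
With the floor, 150 units are sold at 54. The supply price at q = 150 is 28, so PS = ½ · [(54 - 46/7) + (54 - 28)] · 150 = 38550/7.
Change in producer surplus = 38550/7 - 27378/7 = 1596.

1596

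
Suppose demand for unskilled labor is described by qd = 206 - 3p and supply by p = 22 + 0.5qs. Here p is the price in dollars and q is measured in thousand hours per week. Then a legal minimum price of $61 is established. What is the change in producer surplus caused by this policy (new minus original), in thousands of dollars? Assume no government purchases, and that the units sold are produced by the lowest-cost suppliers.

-19.25

Rearranging supply gives qs = 2p - 44. Without the control the market clears where 206 - 3p = 2p - 44, i.e. p* = 50 and q* = 56.
The floor of 61 is above the equilibrium price 50, so it binds.
At p = 61: qd = 206 - 3·61 = 23 and qs = 2·61 - 44 = 78.
Producer surplus without the control is ½ · (50 - 22) · 56 = 784.
With the floor, 23 units are sold at 61. The supply price at q = 23 is 33.5, so PS = ½ · [(61 - 22) + (61 - 33.5)] · 23 = 764.75.
Change in producer surplus = 764.75 - 784 = -19.25.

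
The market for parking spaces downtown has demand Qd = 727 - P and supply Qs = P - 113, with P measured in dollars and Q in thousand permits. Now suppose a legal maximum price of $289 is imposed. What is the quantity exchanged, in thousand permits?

176

In a free market, 727 - P = P - 113 gives the equilibrium P* = 420, Q* = 307.
Because the ceiling (289) lies below the market-clearing price, it is binding.
At P = 289: Qd = 727 - 289 = 438 and Qs = 289 - 113 = 176.
The quantity actually transacted is the short side, supply: 176.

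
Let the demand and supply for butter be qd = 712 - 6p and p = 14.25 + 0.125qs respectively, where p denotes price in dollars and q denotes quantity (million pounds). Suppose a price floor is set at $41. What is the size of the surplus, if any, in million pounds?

Rearranging supply gives qs = 8p - 114. Without the control the market clears where 712 - 6p = 8p - 114, i.e. p* = 59 and q* = 358.
Since 41 is below p* = 59, the floor does not bind and the free-market outcome prevails.
Since the control does not bind, there is no surplus.

0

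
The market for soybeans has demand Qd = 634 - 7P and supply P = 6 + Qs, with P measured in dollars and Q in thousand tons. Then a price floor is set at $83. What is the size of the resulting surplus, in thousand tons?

Rearranging supply gives Qs = P - 6. Setting quantity demanded equal to quantity supplied, 634 - 7P = P - 6, gives P* = 80 and Q* = 74.
Since 83 > 80, the floor is binding.
At P = 83: Qd = 634 - 7·83 = 53 and Qs = 83 - 6 = 77.
Surplus = Qs - Qd = 77 - 53 = 24.

24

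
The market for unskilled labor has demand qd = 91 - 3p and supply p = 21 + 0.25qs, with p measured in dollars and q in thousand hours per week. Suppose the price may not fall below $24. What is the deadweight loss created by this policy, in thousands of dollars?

Rearranging supply gives qs = 4p - 84. Equilibrium: 91 - 3p = 4p - 84, so 175 = 7p and p* = 25, q* = 16.
The floor of 24 is below the equilibrium price 25, so it is not binding; the market clears at p* = 25, q* = 16.
Since the control does not bind, no trades are prevented and deadweight loss is zero.

0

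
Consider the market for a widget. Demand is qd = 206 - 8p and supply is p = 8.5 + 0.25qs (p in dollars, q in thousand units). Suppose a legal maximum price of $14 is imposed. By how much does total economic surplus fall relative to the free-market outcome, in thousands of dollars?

Rearranging supply gives qs = 4p - 34. Without the control the market clears where 206 - 8p = 4p - 34, i.e. p* = 20 and q* = 46.
The ceiling of 14 is below the equilibrium price 20, so it binds.
At p = 14: qd = 206 - 8·14 = 94 and qs = 4·14 - 34 = 22.
Quantity traded falls to 22. At q = 22 the demand price is (206 - 22)/8 = 23 and the supply price is (34 + 22)/4 = 14.
Deadweight loss = ½ · (23 - 14) · (46 - 22) = ½ · 9 · 24 = 108.

108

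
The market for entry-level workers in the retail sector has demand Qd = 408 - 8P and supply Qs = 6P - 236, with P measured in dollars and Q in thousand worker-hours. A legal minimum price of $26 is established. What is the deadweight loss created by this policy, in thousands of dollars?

0

In a free market, 408 - 8P = 6P - 236 gives the equilibrium P* = 46, Q* = 40.
Since 26 is below P* = 46, the floor does not bind and the free-market outcome prevails.
Since the control does not bind, no trades are prevented and deadweight loss is zero.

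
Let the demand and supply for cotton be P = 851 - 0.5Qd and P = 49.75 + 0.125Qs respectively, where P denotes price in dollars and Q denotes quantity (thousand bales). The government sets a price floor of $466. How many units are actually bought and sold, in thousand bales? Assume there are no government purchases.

Rearranging demand gives Qd = 1702 - 2P; rearranging supply gives Qs = 8P - 398. In a free market, 1702 - 2P = 8P - 398 gives the equilibrium P* = 210, Q* = 1282.
Since 466 > 210, the floor is binding.
At P = 466: Qd = 1702 - 2·466 = 770 and Qs = 8·466 - 398 = 3330.
The quantity actually transacted is the short side, demand: 770.

770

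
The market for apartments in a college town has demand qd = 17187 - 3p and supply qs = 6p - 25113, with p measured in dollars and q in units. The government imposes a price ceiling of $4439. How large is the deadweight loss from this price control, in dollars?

613089

Setting quantity demanded equal to quantity supplied, 17187 - 3p = 6p - 25113, gives p* = 4700 and q* = 3087.
The ceiling of 4439 is below the equilibrium price 4700, so it binds.
At p = 4439: qd = 17187 - 3·4439 = 3870 and qs = 6·4439 - 25113 = 1521.
Quantity traded falls to 1521. At q = 1521 the demand price is (17187 - 1521)/3 = 5222 and the supply price is (25113 + 1521)/6 = 4439.
Deadweight loss = ½ · (5222 - 4439) · (3087 - 1521) = ½ · 783 · 1566 = 613089.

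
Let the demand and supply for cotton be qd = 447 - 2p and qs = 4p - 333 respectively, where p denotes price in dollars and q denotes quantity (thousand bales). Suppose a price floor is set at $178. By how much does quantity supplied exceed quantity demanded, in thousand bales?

288

Setting quantity demanded equal to quantity supplied, 447 - 2p = 4p - 333, gives p* = 130 and q* = 187.
Because the floor (178) lies above the market-clearing price, it is binding.
At p = 178: qd = 447 - 2·178 = 91 and qs = 4·178 - 333 = 379.
Surplus = qs - qd = 379 - 91 = 288.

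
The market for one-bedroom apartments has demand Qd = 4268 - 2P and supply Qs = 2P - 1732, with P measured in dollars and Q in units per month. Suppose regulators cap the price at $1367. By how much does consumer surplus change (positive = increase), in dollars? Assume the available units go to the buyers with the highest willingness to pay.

115577

Without the control the market clears where 4268 - 2P = 2P - 1732, i.e. P* = 1500 and Q* = 1268.
Because the ceiling (1367) lies below the market-clearing price, it is binding.
At P = 1367: Qd = 4268 - 2·1367 = 1534 and Qs = 2·1367 - 1732 = 1002.
Consumer surplus without the control is ½ · (2134 - 1500) · 1268 = 401956.
With the ceiling, 1002 units are sold at 1367 (assume they go to the highest-value buyers). The demand price at Q = 1002 is 1633, so CS = ½ · [(2134 - 1367) + (1633 - 1367)] · 1002 = 517533.
Change in consumer surplus = 517533 - 401956 = 115577.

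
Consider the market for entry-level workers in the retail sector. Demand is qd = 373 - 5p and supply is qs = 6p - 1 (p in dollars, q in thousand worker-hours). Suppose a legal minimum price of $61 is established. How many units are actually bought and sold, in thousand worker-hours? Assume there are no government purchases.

68

Equilibrium: 373 - 5p = 6p - 1, so 374 = 11p and p* = 34, q* = 203.
Because the floor (61) lies above the market-clearing price, it is binding.
At p = 61: qd = 373 - 5·61 = 68 and qs = 6·61 - 1 = 365.
The quantity actually transacted is the short side, demand: 68.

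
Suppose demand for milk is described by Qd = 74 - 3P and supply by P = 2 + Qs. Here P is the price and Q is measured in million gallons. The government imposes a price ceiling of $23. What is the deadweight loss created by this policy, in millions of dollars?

0

Rearranging supply gives Qs = P - 2. Equilibrium: 74 - 3P = P - 2, so 76 = 4P and P* = 19, Q* = 17.
Since 23 is above P* = 19, the ceiling does not bind and the free-market outcome prevails.
Since the control does not bind, no trades are prevented and deadweight loss is zero.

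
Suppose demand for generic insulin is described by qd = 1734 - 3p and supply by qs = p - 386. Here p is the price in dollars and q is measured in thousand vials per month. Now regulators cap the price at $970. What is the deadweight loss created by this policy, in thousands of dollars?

0

Setting quantity demanded equal to quantity supplied, 1734 - 3p = p - 386, gives p* = 530 and q* = 144.
The ceiling of 970 is above the equilibrium price 530, so it is not binding; the market clears at p* = 530, q* = 144.
Since the control does not bind, no trades are prevented and deadweight loss is zero.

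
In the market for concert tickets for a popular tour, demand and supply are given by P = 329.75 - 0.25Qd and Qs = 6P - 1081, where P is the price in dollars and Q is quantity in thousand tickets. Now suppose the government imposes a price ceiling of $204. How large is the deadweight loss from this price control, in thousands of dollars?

Rearranging demand gives Qd = 1319 - 4P. Without the control the market clears where 1319 - 4P = 6P - 1081, i.e. P* = 240 and Q* = 359.
Since 204 < 240, the ceiling is binding.
At P = 204: Qd = 1319 - 4·204 = 503 and Qs = 6·204 - 1081 = 143.
Quantity traded falls to 143. At Q = 143 the demand price is (1319 - 143)/4 = 294 and the supply price is (1081 + 143)/6 = 204.
Deadweight loss = ½ · (294 - 204) · (359 - 143) = ½ · 90 · 216 = 9720.

9720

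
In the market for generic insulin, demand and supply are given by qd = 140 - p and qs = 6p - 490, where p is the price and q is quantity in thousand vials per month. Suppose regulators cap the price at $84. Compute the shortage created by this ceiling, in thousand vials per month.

Equilibrium: 140 - p = 6p - 490, so 630 = 7p and p* = 90, q* = 50.
Since 84 < 90, the ceiling is binding.
At p = 84: qd = 140 - 84 = 56 and qs = 6·84 - 490 = 14.
Shortage = qd - qs = 56 - 14 = 42.

42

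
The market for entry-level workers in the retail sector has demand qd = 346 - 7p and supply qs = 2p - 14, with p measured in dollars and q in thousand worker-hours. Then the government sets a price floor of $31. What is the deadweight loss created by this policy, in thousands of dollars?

Setting quantity demanded equal to quantity supplied, 346 - 7p = 2p - 14, gives p* = 40 and q* = 66.
Since 31 is below p* = 40, the floor does not bind and the free-market outcome prevails.
Since the control does not bind, no trades are prevented and deadweight loss is zero.

0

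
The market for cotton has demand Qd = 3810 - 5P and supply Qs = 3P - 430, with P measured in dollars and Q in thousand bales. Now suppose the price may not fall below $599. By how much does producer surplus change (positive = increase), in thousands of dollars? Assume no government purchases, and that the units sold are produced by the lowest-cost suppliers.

36397.5

Equilibrium: 3810 - 5P = 3P - 430, so 4240 = 8P and P* = 530, Q* = 1160.
Because the floor (599) lies above the market-clearing price, it is binding.
At P = 599: Qd = 3810 - 5·599 = 815 and Qs = 3·599 - 430 = 1367.
Producer surplus without the control is ½ · (530 - 430/3) · 1160 = 672800/3.
With the floor, 815 units are sold at 599. The supply price at Q = 815 is 415, so PS = ½ · [(599 - 430/3) + (599 - 415)] · 815 = 1563985/6.
Change in producer surplus = 1563985/6 - 672800/3 = 36397.5.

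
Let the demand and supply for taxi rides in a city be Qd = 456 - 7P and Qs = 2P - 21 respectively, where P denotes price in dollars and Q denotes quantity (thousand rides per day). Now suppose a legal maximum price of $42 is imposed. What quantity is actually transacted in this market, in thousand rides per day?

63

In a free market, 456 - 7P = 2P - 21 gives the equilibrium P* = 53, Q* = 85.
Because the ceiling (42) lies below the market-clearing price, it is binding.
At P = 42: Qd = 456 - 7·42 = 162 and Qs = 2·42 - 21 = 63.
The quantity actually transacted is the short side, supply: 63.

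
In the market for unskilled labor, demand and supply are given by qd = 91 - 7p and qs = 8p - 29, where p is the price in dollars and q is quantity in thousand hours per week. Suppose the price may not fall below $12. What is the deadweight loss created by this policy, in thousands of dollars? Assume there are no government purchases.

105

Without the control the market clears where 91 - 7p = 8p - 29, i.e. p* = 8 and q* = 35.
Since 12 > 8, the floor is binding.
At p = 12: qd = 91 - 7·12 = 7 and qs = 8·12 - 29 = 67.
Quantity traded falls to 7. At q = 7 the demand price is (91 - 7)/7 = 12 and the supply price is (29 + 7)/8 = 4.5.
Deadweight loss = ½ · (12 - 4.5) · (35 - 7) = ½ · 7.5 · 28 = 105.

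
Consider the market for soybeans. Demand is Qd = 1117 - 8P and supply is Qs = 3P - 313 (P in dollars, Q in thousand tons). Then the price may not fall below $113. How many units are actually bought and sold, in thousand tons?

77

Equilibrium: 1117 - 8P = 3P - 313, so 1430 = 11P and P* = 130, Q* = 77.
The floor of 113 is below the equilibrium price 130, so it is not binding; the market clears at P* = 130, Q* = 77.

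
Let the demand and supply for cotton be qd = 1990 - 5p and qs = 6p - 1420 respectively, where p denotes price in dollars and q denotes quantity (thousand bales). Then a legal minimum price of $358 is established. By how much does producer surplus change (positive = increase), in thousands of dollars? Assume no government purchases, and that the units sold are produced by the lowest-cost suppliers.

4800

In a free market, 1990 - 5p = 6p - 1420 gives the equilibrium p* = 310, q* = 440.
Since 358 > 310, the floor is binding.
At p = 358: qd = 1990 - 5·358 = 200 and qs = 6·358 - 1420 = 728.
Producer surplus without the control is ½ · (310 - 710/3) · 440 = 48400/3.
With the floor, 200 units are sold at 358. The supply price at q = 200 is 270, so PS = ½ · [(358 - 710/3) + (358 - 270)] · 200 = 62800/3.
Change in producer surplus = 62800/3 - 48400/3 = 4800.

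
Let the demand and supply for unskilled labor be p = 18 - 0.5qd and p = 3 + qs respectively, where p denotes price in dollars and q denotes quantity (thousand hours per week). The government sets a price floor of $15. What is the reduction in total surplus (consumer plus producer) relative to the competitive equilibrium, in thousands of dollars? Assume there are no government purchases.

12

Rearranging demand gives qd = 36 - 2p; rearranging supply gives qs = p - 3. In a free market, 36 - 2p = p - 3 gives the equilibrium p* = 13, q* = 10.
Since 15 > 13, the floor is binding.
At p = 15: qd = 36 - 2·15 = 6 and qs = 15 - 3 = 12.
Quantity traded falls to 6. At q = 6 the demand price is (36 - 6)/2 = 15 and the supply price is 3 + 6 = 9.
Deadweight loss = ½ · (15 - 9) · (10 - 6) = ½ · 6 · 4 = 12.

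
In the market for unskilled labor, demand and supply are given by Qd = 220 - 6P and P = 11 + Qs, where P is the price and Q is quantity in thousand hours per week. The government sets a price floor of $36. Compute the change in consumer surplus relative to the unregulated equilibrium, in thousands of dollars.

-39

Rearranging supply gives Qs = P - 11. Setting quantity demanded equal to quantity supplied, 220 - 6P = P - 11, gives P* = 33 and Q* = 22.
Because the floor (36) lies above the market-clearing price, it is binding.
At P = 36: Qd = 220 - 6·36 = 4 and Qs = 36 - 11 = 25.
Consumer surplus without the control is ½ · (110/3 - 33) · 22 = 121/3.
With the floor, consumers buy 4 units at 36, so CS = ½ · (110/3 - 36) · 4 = 4/3.
Change in consumer surplus = 4/3 - 121/3 = -39.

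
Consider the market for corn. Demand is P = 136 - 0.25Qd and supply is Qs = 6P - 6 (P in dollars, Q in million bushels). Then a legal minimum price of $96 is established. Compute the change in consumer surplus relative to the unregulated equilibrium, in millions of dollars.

Rearranging demand gives Qd = 544 - 4P. Without the control the market clears where 544 - 4P = 6P - 6, i.e. P* = 55 and Q* = 324.
Since 96 > 55, the floor is binding.
At P = 96: Qd = 544 - 4·96 = 160 and Qs = 6·96 - 6 = 570.
Consumer surplus without the control is ½ · (136 - 55) · 324 = 13122.
With the floor, consumers buy 160 units at 96, so CS = ½ · (136 - 96) · 160 = 3200.
Change in consumer surplus = 3200 - 13122 = -9922.

-9922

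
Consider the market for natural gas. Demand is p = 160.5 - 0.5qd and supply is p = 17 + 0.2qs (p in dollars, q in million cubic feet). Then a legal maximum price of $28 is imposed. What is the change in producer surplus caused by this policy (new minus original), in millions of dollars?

Rearranging demand gives qd = 321 - 2p; rearranging supply gives qs = 5p - 85. In a free market, 321 - 2p = 5p - 85 gives the equilibrium p* = 58, q* = 205.
Since 28 < 58, the ceiling is binding.
At p = 28: qd = 321 - 2·28 = 265 and qs = 5·28 - 85 = 55.
Producer surplus without the control is ½ · (58 - 17) · 205 = 4202.5.
With the ceiling, producers sell 55 units at 28, so PS = ½ · (28 - 17) · 55 = 302.5.
Change in producer surplus = 302.5 - 4202.5 = -3900.

-3900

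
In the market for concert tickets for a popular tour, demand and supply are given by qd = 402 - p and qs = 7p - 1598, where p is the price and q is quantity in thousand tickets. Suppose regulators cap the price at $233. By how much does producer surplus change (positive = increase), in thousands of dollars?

-1572.5

Without the control the market clears where 402 - p = 7p - 1598, i.e. p* = 250 and q* = 152.
Since 233 < 250, the ceiling is binding.
At p = 233: qd = 402 - 233 = 169 and qs = 7·233 - 1598 = 33.
Producer surplus without the control is ½ · (250 - 1598/7) · 152 = 11552/7.
With the ceiling, producers sell 33 units at 233, so PS = ½ · (233 - 1598/7) · 33 = 1089/14.
Change in producer surplus = 1089/14 - 11552/7 = -1572.5.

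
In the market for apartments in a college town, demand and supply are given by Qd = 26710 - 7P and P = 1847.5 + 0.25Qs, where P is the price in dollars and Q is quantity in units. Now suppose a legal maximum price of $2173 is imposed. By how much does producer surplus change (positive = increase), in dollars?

-2925612

Rearranging supply gives Qs = 4P - 7390. Without the control the market clears where 26710 - 7P = 4P - 7390, i.e. P* = 3100 and Q* = 5010.
Because the ceiling (2173) lies below the market-clearing price, it is binding.
At P = 2173: Qd = 26710 - 7·2173 = 11499 and Qs = 4·2173 - 7390 = 1302.
Producer surplus without the control is ½ · (3100 - 1847.5) · 5010 = 3137512.5.
With the ceiling, producers sell 1302 units at 2173, so PS = ½ · (2173 - 1847.5) · 1302 = 211900.5.
Change in producer surplus = 211900.5 - 3137512.5 = -2925612.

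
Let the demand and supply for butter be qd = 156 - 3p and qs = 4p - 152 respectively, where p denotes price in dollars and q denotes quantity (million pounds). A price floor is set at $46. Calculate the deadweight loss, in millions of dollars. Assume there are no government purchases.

Setting quantity demanded equal to quantity supplied, 156 - 3p = 4p - 152, gives p* = 44 and q* = 24.
Since 46 > 44, the floor is binding.
At p = 46: qd = 156 - 3·46 = 18 and qs = 4·46 - 152 = 32.
Quantity traded falls to 18. At q = 18 the demand price is (156 - 18)/3 = 46 and the supply price is (152 + 18)/4 = 42.5.
Deadweight loss = ½ · (46 - 42.5) · (24 - 18) = ½ · 3.5 · 6 = 10.5.

10.5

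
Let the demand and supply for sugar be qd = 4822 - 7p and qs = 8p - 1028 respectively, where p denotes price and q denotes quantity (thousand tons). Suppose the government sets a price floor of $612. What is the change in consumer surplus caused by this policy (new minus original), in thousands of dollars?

Without the control the market clears where 4822 - 7p = 8p - 1028, i.e. p* = 390 and q* = 2092.
Since 612 > 390, the floor is binding.
At p = 612: qd = 4822 - 7·612 = 538 and qs = 8·612 - 1028 = 3868.
Consumer surplus without the control is ½ · (4822/7 - 390) · 2092 = 2188232/7.
With the floor, consumers buy 538 units at 612, so CS = ½ · (4822/7 - 612) · 538 = 144722/7.
Change in consumer surplus = 144722/7 - 2188232/7 = -291930.

-291930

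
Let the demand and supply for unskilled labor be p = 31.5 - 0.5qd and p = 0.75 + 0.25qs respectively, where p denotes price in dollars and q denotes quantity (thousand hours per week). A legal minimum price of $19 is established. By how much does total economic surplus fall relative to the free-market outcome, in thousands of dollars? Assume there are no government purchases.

Rearranging demand gives qd = 63 - 2p; rearranging supply gives qs = 4p - 3. In a free market, 63 - 2p = 4p - 3 gives the equilibrium p* = 11, q* = 41.
Because the floor (19) lies above the market-clearing price, it is binding.
At p = 19: qd = 63 - 2·19 = 25 and qs = 4·19 - 3 = 73.
Quantity traded falls to 25. At q = 25 the demand price is (63 - 25)/2 = 19 and the supply price is (3 + 25)/4 = 7.
Deadweight loss = ½ · (19 - 7) · (41 - 25) = ½ · 12 · 16 = 96.

96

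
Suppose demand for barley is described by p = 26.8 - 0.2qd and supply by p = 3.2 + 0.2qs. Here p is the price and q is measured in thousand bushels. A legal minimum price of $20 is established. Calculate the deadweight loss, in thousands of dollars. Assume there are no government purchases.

Rearranging demand gives qd = 134 - 5p; rearranging supply gives qs = 5p - 16. Without the control the market clears where 134 - 5p = 5p - 16, i.e. p* = 15 and q* = 59.
Since 20 > 15, the floor is binding.
At p = 20: qd = 134 - 5·20 = 34 and qs = 5·20 - 16 = 84.
Quantity traded falls to 34. At q = 34 the demand price is (134 - 34)/5 = 20 and the supply price is (16 + 34)/5 = 10.
Deadweight loss = ½ · (20 - 10) · (59 - 34) = ½ · 10 · 25 = 125.

125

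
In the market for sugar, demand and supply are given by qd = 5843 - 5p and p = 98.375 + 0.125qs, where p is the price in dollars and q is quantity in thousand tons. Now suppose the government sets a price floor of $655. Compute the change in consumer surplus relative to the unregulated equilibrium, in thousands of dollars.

Rearranging supply gives qs = 8p - 787. Equilibrium: 5843 - 5p = 8p - 787, so 6630 = 13p and p* = 510, q* = 3293.
Because the floor (655) lies above the market-clearing price, it is binding.
At p = 655: qd = 5843 - 5·655 = 2568 and qs = 8·655 - 787 = 4453.
Consumer surplus without the control is ½ · (1168.6 - 510) · 3293 = 1084384.9.
With the floor, consumers buy 2568 units at 655, so CS = ½ · (1168.6 - 655) · 2568 = 659462.4.
Change in consumer surplus = 659462.4 - 1084384.9 = -424922.5.

-424922.5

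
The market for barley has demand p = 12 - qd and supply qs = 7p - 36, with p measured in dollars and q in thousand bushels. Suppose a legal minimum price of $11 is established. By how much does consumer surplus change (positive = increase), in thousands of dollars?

-17.5

Rearranging demand gives qd = 12 - p. In a free market, 12 - p = 7p - 36 gives the equilibrium p* = 6, q* = 6.
Because the floor (11) lies above the market-clearing price, it is binding.
At p = 11: qd = 12 - 11 = 1 and qs = 7·11 - 36 = 41.
Consumer surplus without the control is ½ · (12 - 6) · 6 = 18.
With the floor, consumers buy 1 units at 11, so CS = ½ · (12 - 11) · 1 = 0.5.
Change in consumer surplus = 0.5 - 18 = -17.5.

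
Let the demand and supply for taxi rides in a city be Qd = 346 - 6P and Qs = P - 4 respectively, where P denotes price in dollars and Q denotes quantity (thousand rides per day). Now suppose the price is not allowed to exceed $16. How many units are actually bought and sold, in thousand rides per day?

12

Without the control the market clears where 346 - 6P = P - 4, i.e. P* = 50 and Q* = 46.
Since 16 < 50, the ceiling is binding.
At P = 16: Qd = 346 - 6·16 = 250 and Qs = 16 - 4 = 12.
The quantity actually transacted is the short side, supply: 12.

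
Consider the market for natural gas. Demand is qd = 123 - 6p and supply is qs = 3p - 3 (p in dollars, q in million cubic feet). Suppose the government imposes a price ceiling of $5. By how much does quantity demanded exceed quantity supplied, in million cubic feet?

Without the control the market clears where 123 - 6p = 3p - 3, i.e. p* = 14 and q* = 39.
Because the ceiling (5) lies below the market-clearing price, it is binding.
At p = 5: qd = 123 - 6·5 = 93 and qs = 3·5 - 3 = 12.
Shortage = qd - qs = 93 - 12 = 81.

81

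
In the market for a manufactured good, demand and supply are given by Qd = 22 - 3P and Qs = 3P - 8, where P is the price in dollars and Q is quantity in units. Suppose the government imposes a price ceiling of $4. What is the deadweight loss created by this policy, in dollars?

3

Equilibrium: 22 - 3P = 3P - 8, so 30 = 6P and P* = 5, Q* = 7.
Because the ceiling (4) lies below the market-clearing price, it is binding.
At P = 4: Qd = 22 - 3·4 = 10 and Qs = 3·4 - 8 = 4.
Quantity traded falls to 4. At Q = 4 the demand price is (22 - 4)/3 = 6 and the supply price is (8 + 4)/3 = 4.
Deadweight loss = ½ · (6 - 4) · (7 - 4) = ½ · 2 · 3 = 3.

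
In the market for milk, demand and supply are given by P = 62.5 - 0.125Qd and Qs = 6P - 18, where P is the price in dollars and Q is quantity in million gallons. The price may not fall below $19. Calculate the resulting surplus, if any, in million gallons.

Rearranging demand gives Qd = 500 - 8P. Setting quantity demanded equal to quantity supplied, 500 - 8P = 6P - 18, gives P* = 37 and Q* = 204.
The floor of 19 is below the equilibrium price 37, so it is not binding; the market clears at P* = 37, Q* = 204.
Since the control does not bind, there is no surplus.

0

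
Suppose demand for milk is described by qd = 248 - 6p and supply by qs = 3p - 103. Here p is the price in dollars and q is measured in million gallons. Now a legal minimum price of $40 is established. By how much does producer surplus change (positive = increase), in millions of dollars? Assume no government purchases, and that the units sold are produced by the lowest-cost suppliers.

2

In a free market, 248 - 6p = 3p - 103 gives the equilibrium p* = 39, q* = 14.
The floor of 40 is above the equilibrium price 39, so it binds.
At p = 40: qd = 248 - 6·40 = 8 and qs = 3·40 - 103 = 17.
Producer surplus without the control is ½ · (39 - 103/3) · 14 = 98/3.
With the floor, 8 units are sold at 40. The supply price at q = 8 is 37, so PS = ½ · [(40 - 103/3) + (40 - 37)] · 8 = 104/3.
Change in producer surplus = 104/3 - 98/3 = 2.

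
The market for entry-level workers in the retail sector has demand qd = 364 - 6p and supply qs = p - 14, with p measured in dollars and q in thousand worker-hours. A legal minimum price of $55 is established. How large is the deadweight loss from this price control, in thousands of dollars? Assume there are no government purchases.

In a free market, 364 - 6p = p - 14 gives the equilibrium p* = 54, q* = 40.
Since 55 > 54, the floor is binding.
At p = 55: qd = 364 - 6·55 = 34 and qs = 55 - 14 = 41.
Quantity traded falls to 34. At q = 34 the demand price is (364 - 34)/6 = 55 and the supply price is 14 + 34 = 48.
Deadweight loss = ½ · (55 - 48) · (40 - 34) = ½ · 7 · 6 = 21.

21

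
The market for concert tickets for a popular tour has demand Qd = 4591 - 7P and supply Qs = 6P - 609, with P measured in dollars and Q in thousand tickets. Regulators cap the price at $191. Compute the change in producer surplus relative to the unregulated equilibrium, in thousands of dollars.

Without the control the market clears where 4591 - 7P = 6P - 609, i.e. P* = 400 and Q* = 1791.
Since 191 < 400, the ceiling is binding.
At P = 191: Qd = 4591 - 7·191 = 3254 and Qs = 6·191 - 609 = 537.
Producer surplus without the control is ½ · (400 - 101.5) · 1791 = 267306.75.
With the ceiling, producers sell 537 units at 191, so PS = ½ · (191 - 101.5) · 537 = 24030.75.
Change in producer surplus = 24030.75 - 267306.75 = -243276.

-243276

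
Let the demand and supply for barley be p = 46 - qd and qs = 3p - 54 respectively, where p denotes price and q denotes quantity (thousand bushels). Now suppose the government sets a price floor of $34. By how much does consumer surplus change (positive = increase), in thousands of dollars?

Rearranging demand gives qd = 46 - p. Setting quantity demanded equal to quantity supplied, 46 - p = 3p - 54, gives p* = 25 and q* = 21.
The floor of 34 is above the equilibrium price 25, so it binds.
At p = 34: qd = 46 - 34 = 12 and qs = 3·34 - 54 = 48.
Consumer surplus without the control is ½ · (46 - 25) · 21 = 220.5.
With the floor, consumers buy 12 units at 34, so CS = ½ · (46 - 34) · 12 = 72.
Change in consumer surplus = 72 - 220.5 = -148.5.

-148.5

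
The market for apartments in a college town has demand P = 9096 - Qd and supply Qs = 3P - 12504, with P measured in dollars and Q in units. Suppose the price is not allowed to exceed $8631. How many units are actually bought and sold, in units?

3696

Rearranging demand gives Qd = 9096 - P. In a free market, 9096 - P = 3P - 12504 gives the equilibrium P* = 5400, Q* = 3696.
The ceiling of 8631 is above the equilibrium price 5400, so it is not binding; the market clears at P* = 5400, Q* = 3696.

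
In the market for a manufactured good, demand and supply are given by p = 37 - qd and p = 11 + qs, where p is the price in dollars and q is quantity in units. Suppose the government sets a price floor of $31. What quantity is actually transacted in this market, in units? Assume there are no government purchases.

6

Rearranging demand gives qd = 37 - p; rearranging supply gives qs = p - 11. Equilibrium: 37 - p = p - 11, so 48 = 2p and p* = 24, q* = 13.
Because the floor (31) lies above the market-clearing price, it is binding.
At p = 31: qd = 37 - 31 = 6 and qs = 31 - 11 = 20.
The quantity actually transacted is the short side, demand: 6.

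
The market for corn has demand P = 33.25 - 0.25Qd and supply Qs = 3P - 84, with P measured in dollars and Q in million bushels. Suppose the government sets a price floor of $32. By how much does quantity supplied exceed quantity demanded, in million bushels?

7

Rearranging demand gives Qd = 133 - 4P. Equilibrium: 133 - 4P = 3P - 84, so 217 = 7P and P* = 31, Q* = 9.
Because the floor (32) lies above the market-clearing price, it is binding.
At P = 32: Qd = 133 - 4·32 = 5 and Qs = 3·32 - 84 = 12.
Surplus = Qs - Qd = 12 - 5 = 7.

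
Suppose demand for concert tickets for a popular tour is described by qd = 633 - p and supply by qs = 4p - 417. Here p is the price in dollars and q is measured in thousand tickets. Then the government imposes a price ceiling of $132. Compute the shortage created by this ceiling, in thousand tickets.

390

Without the control the market clears where 633 - p = 4p - 417, i.e. p* = 210 and q* = 423.
The ceiling of 132 is below the equilibrium price 210, so it binds.
At p = 132: qd = 633 - 132 = 501 and qs = 4·132 - 417 = 111.
Shortage = qd - qs = 501 - 111 = 390.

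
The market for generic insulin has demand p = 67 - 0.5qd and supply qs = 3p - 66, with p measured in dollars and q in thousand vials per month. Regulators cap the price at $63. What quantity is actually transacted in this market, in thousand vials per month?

54

Rearranging demand gives qd = 134 - 2p. In a free market, 134 - 2p = 3p - 66 gives the equilibrium p* = 40, q* = 54.
The ceiling of 63 is above the equilibrium price 40, so it is not binding; the market clears at p* = 40, q* = 54.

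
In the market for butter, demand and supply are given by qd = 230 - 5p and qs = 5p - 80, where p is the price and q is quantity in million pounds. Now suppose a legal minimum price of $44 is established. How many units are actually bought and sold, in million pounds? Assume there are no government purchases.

In a free market, 230 - 5p = 5p - 80 gives the equilibrium p* = 31, q* = 75.
The floor of 44 is above the equilibrium price 31, so it binds.
At p = 44: qd = 230 - 5·44 = 10 and qs = 5·44 - 80 = 140.
The quantity actually transacted is the short side, demand: 10.

10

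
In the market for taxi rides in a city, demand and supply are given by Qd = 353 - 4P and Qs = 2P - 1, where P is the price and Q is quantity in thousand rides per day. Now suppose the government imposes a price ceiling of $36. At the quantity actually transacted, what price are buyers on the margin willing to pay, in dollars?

Setting quantity demanded equal to quantity supplied, 353 - 4P = 2P - 1, gives P* = 59 and Q* = 117.
The ceiling of 36 is below the equilibrium price 59, so it binds.
At P = 36: Qd = 353 - 4·36 = 209 and Qs = 2·36 - 1 = 71.
Only 71 units reach the market. On the demand curve, the marginal buyer's willingness to pay at Q = 71 is (353 - 71)/4 = 70.5.

70.5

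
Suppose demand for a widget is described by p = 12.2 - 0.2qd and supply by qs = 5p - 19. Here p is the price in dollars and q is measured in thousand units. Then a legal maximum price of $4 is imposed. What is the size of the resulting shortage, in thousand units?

40

Rearranging demand gives qd = 61 - 5p. In a free market, 61 - 5p = 5p - 19 gives the equilibrium p* = 8, q* = 21.
Because the ceiling (4) lies below the market-clearing price, it is binding.
At p = 4: qd = 61 - 5·4 = 41 and qs = 5·4 - 19 = 1.
Shortage = qd - qs = 41 - 1 = 40.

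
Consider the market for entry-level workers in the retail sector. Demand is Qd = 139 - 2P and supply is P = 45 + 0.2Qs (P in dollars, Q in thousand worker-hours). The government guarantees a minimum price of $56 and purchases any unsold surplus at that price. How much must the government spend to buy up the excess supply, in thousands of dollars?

1568

Rearranging supply gives Qs = 5P - 225. Setting quantity demanded equal to quantity supplied, 139 - 2P = 5P - 225, gives P* = 52 and Q* = 35.
The floor of 56 is above the equilibrium price 52, so it binds.
At P = 56: Qd = 139 - 2·56 = 27 and Qs = 5·56 - 225 = 55.
Surplus = Qs - Qd = 28.
Government expenditure = surplus × support price = 28 × 56 = 1568.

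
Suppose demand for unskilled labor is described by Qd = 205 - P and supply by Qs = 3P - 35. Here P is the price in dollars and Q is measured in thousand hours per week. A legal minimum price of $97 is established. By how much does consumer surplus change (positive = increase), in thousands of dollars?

-4680.5

Without the control the market clears where 205 - P = 3P - 35, i.e. P* = 60 and Q* = 145.
Because the floor (97) lies above the market-clearing price, it is binding.
At P = 97: Qd = 205 - 97 = 108 and Qs = 3·97 - 35 = 256.
Consumer surplus without the control is ½ · (205 - 60) · 145 = 10512.5.
With the floor, consumers buy 108 units at 97, so CS = ½ · (205 - 97) · 108 = 5832.
Change in consumer surplus = 5832 - 10512.5 = -4680.5.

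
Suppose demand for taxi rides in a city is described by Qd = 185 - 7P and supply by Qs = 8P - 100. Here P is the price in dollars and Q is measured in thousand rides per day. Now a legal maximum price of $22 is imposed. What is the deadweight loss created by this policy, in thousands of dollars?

Equilibrium: 185 - 7P = 8P - 100, so 285 = 15P and P* = 19, Q* = 52.
Since 22 is above P* = 19, the ceiling does not bind and the free-market outcome prevails.
Since the control does not bind, no trades are prevented and deadweight loss is zero.

0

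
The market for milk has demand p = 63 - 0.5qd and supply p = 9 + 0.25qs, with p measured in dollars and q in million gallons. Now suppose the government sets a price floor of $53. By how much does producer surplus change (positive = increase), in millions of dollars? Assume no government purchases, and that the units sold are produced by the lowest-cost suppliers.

182

Rearranging demand gives qd = 126 - 2p; rearranging supply gives qs = 4p - 36. Without the control the market clears where 126 - 2p = 4p - 36, i.e. p* = 27 and q* = 72.
Because the floor (53) lies above the market-clearing price, it is binding.
At p = 53: qd = 126 - 2·53 = 20 and qs = 4·53 - 36 = 176.
Producer surplus without the control is ½ · (27 - 9) · 72 = 648.
With the floor, 20 units are sold at 53. The supply price at q = 20 is 14, so PS = ½ · [(53 - 9) + (53 - 14)] · 20 = 830.
Change in producer surplus = 830 - 648 = 182.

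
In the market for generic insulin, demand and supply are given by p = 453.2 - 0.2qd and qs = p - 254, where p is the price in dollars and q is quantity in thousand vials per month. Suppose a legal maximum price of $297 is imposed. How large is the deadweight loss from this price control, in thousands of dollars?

Rearranging demand gives qd = 2266 - 5p. In a free market, 2266 - 5p = p - 254 gives the equilibrium p* = 420, q* = 166.
The ceiling of 297 is below the equilibrium price 420, so it binds.
At p = 297: qd = 2266 - 5·297 = 781 and qs = 297 - 254 = 43.
Quantity traded falls to 43. At q = 43 the demand price is (2266 - 43)/5 = 444.6 and the supply price is 254 + 43 = 297.
Deadweight loss = ½ · (444.6 - 297) · (166 - 43) = ½ · 147.6 · 123 = 9077.4.

9077.4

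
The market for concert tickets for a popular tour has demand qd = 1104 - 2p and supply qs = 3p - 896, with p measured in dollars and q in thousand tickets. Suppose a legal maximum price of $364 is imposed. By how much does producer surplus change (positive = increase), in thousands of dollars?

Without the control the market clears where 1104 - 2p = 3p - 896, i.e. p* = 400 and q* = 304.
Since 364 < 400, the ceiling is binding.
At p = 364: qd = 1104 - 2·364 = 376 and qs = 3·364 - 896 = 196.
Producer surplus without the control is ½ · (400 - 896/3) · 304 = 46208/3.
With the ceiling, producers sell 196 units at 364, so PS = ½ · (364 - 896/3) · 196 = 19208/3.
Change in producer surplus = 19208/3 - 46208/3 = -9000.

-9000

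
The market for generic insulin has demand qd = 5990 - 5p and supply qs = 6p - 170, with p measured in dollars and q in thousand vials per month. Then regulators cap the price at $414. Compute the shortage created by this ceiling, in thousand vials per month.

1606

Setting quantity demanded equal to quantity supplied, 5990 - 5p = 6p - 170, gives p* = 560 and q* = 3190.
Because the ceiling (414) lies below the market-clearing price, it is binding.
At p = 414: qd = 5990 - 5·414 = 3920 and qs = 6·414 - 170 = 2314.
Shortage = qd - qs = 3920 - 2314 = 1606.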